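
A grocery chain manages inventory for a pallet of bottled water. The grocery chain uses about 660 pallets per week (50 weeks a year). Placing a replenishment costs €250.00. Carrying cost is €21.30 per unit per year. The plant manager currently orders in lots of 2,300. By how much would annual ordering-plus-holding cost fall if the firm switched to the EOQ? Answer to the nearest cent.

Extra cost ≈ €9,334.96 per year

Annual demand D = 660 × 50 = 33,000.
EOQ = √(2DS/H) = √(2 × 33,000 × 250 / 21.3) ≈ 880.14.
Cost at Q* = (D/Q*)S + (Q*/2)H = √(2DSH) ≈ €18,747.00.
Cost at Q = 2,300: (33,000/2,300)×250 + (2,300/2)×21.3 = €3,586.96 + €24,495.00 = €28,081.96.
Excess = €28,081.96 − €18,747.00 = €9,334.96.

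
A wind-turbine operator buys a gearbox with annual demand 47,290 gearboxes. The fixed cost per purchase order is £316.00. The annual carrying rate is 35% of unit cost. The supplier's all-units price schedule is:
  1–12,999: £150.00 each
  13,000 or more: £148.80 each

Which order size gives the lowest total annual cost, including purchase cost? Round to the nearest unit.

Holding cost per unit per year at price C is H = 0.35·C.
Candidates are each tier's EOQ (if it falls in that tier) and each price-break quantity.
EOQ at £150.00 = 754.5 (feasible in tier 1): TC = 47,290×£150.00 + (47,290/754.5)×316 + (754.5/2)×0.35×£150.00 = £7,133,111.64.
EOQ at £148.80 = 757.5 < 13000, so use break Q=13000: TC = 47,290×£148.80 + (47,290/13000.0)×316 + (13000.0/2)×0.35×£148.80 = £7,376,421.51.
Lowest total cost is £7,133,111.64 at Q = 754.5.

Q* ≈ 755 gearboxes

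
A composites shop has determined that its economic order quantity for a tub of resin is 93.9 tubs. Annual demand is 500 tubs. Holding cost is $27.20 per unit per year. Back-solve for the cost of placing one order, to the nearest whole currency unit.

S ≈ $240

Invert the EOQ relation Q*² = 2DS/H.
From Q* = √(2DS/H): S = Q*²H / (2D) = 93.9² × 27.2 / (2 × 500) = 239.8281.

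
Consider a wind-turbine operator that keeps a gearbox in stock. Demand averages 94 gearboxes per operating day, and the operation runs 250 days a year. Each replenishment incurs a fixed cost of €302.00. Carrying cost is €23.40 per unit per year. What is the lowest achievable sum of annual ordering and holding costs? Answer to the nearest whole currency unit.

Annual demand D = 94 × 250 = 23,500.
The optimal lot size = √(2DS/H) = √(2 × 23,500 × 302 / 23.4) ≈ 778.83.
At Q*, ordering cost (D/Q*)S equals holding cost (Q*/2)H, each = √(DSH/2).
Minimum total = √(2DSH) = √(2 × 23,500 × 302 × 23.4) ≈ 18224.698.

TC* ≈ €18,225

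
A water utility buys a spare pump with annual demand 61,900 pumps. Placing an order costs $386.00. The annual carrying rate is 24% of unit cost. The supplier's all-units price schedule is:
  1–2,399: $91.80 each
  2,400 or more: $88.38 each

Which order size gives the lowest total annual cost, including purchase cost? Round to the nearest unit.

Holding cost per unit per year at price C is H = 0.24·C.
Candidates are each tier's EOQ (if it falls in that tier) and each price-break quantity.
EOQ at $91.80 = 1472.7 (feasible in tier 1): TC = 61,900×$91.80 + (61,900/1472.7)×386 + (1472.7/2)×0.24×$91.80 = $5,714,867.48.
EOQ at $88.38 = 1501.0 < 2400, so use break Q=2400: TC = 61,900×$88.38 + (61,900/2400.0)×386 + (2400.0/2)×0.24×$88.38 = $5,506,131.02.
Lowest total cost is $5,506,131.02 at Q = 2400.0.

Q* ≈ 2,400 pumps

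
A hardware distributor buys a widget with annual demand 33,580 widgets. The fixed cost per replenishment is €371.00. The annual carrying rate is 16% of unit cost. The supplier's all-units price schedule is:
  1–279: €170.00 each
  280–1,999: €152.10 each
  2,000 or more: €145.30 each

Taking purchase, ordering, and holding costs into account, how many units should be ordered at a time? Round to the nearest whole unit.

Q* ≈ 2,000 widgets

Holding cost per unit per year at price C is H = 0.16·C.
For each price level, check whether its EOQ is feasible; otherwise the best quantity at that price is the breakpoint.
Tier 1 (€170.00): EOQ = 957.1 exceeds tier's upper bound 279, so this tier is dominated.
EOQ at €152.10 = 1011.9 (feasible in tier 2): TC = 33,580×€152.10 + (33,580/1011.9)×371 + (1011.9/2)×0.16×€152.10 = €5,132,142.47.
EOQ at €145.30 = 1035.3 < 2000, so use break Q=2000: TC = 33,580×€145.30 + (33,580/2000.0)×371 + (2000.0/2)×0.16×€145.30 = €4,908,651.09.
Lowest total cost is €4,908,651.09 at Q = 2000.0.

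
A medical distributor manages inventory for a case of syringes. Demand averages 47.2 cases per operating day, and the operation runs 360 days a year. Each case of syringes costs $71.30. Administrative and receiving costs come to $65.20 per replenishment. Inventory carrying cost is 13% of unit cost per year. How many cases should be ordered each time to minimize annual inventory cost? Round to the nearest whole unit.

Q* ≈ 489 cases

Annual demand D = 47.2 × 360 = 16,992.
Holding cost H = 0.13 × $71.30 = $9.2690 per unit per year.
EOQ = √(2DS / H) = √(2 × 16,992 × 65.2 / 9.269).
= √(2,215,756.8 / 9.269) = √239,050.2535 ≈ 488.928.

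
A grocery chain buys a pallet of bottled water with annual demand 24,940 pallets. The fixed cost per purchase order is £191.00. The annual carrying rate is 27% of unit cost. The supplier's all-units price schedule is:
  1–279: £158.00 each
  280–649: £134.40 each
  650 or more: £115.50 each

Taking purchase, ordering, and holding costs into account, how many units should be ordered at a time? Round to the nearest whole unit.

Holding cost per unit per year at price C is H = 0.27·C.
Candidates are each tier's EOQ (if it falls in that tier) and each price-break quantity.
Tier 1 (£158.00): EOQ = 472.6 exceeds tier's upper bound 279, so this tier is dominated.
EOQ at £134.40 = 512.4 (feasible in tier 2): TC = 24,940×£134.40 + (24,940/512.4)×191 + (512.4/2)×0.27×£134.40 = £3,370,529.51.
EOQ at £115.50 = 552.7 < 650, so use break Q=650: TC = 24,940×£115.50 + (24,940/650.0)×191 + (650.0/2)×0.27×£115.50 = £2,898,033.65.
Lowest total cost is £2,898,033.65 at Q = 650.0.

Q* ≈ 650 pallets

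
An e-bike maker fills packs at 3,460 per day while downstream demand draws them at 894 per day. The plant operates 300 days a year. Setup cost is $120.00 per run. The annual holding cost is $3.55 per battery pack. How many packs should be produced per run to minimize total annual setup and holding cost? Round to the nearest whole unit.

Q* ≈ 4,945 packs

Annual demand D = 894 × 300 = 268,200.
Production build-up factor (1 − d/p) = 1 − 894/3,460 = 0.7416.
Q* = √(2DS / (H(1 − d/p))) = √(2 × 268,200 × 120 / (3.55 × 0.7416)).
= √(64,368,000 / 2.6327) ≈ 4944.593.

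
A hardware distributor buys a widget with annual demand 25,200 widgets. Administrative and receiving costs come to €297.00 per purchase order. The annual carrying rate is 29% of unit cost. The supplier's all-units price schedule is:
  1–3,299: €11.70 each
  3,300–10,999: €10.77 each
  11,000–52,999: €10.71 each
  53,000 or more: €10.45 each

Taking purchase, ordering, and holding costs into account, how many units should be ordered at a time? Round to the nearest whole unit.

Holding cost per unit per year at price C is H = 0.29·C.
Evaluate total cost at each tier's feasible EOQ or, if the EOQ is below the tier, at the tier's minimum quantity.
EOQ at €11.70 = 2100.4 (feasible in tier 1): TC = 25,200×€11.70 + (25,200/2100.4)×297 + (2100.4/2)×0.29×€11.70 = €301,966.65.
EOQ at €10.77 = 2189.2 < 3300, so use break Q=3300: TC = 25,200×€10.77 + (25,200/3300.0)×297 + (3300.0/2)×0.29×€10.77 = €278,825.45.
EOQ at €10.71 = 2195.3 < 11000, so use break Q=11000: TC = 25,200×€10.71 + (25,200/11000.0)×297 + (11000.0/2)×0.29×€10.71 = €287,654.85.
EOQ at €10.45 = 2222.5 < 53000, so use break Q=53000: TC = 25,200×€10.45 + (25,200/53000.0)×297 + (53000.0/2)×0.29×€10.45 = €343,789.47.
Lowest total cost is €278,825.45 at Q = 3300.0.

Q* ≈ 3,300 widgets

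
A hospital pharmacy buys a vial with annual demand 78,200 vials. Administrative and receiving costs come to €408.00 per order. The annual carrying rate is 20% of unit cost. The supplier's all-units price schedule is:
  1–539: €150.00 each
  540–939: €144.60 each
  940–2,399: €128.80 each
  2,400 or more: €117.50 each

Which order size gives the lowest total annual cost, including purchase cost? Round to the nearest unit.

Holding cost per unit per year at price C is H = 0.20·C.
For each price level, check whether its EOQ is feasible; otherwise the best quantity at that price is the breakpoint.
Tier 1 (€150.00): EOQ = 1458.4 exceeds tier's upper bound 539, so this tier is dominated.
Tier 2 (€144.60): EOQ = 1485.4 exceeds tier's upper bound 939, so this tier is dominated.
EOQ at €128.80 = 1573.9 (feasible in tier 3): TC = 78,200×€128.80 + (78,200/1573.9)×408 + (1573.9/2)×0.20×€128.80 = €10,112,703.51.
EOQ at €117.50 = 1647.8 < 2400, so use break Q=2400: TC = 78,200×€117.50 + (78,200/2400.0)×408 + (2400.0/2)×0.20×€117.50 = €9,229,994.00.
Lowest total cost is €9,229,994.00 at Q = 2400.0.

Q* ≈ 2,400 vials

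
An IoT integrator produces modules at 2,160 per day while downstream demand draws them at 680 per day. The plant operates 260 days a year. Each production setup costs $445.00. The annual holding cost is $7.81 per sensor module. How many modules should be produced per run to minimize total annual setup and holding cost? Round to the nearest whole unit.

Annual demand D = 680 × 260 = 176,800.
Production build-up factor (1 − d/p) = 1 − 680/2,160 = 0.6852.
Q* = √(2DS / (H(1 − d/p))) = √(2 × 176,800 × 445 / (7.81 × 0.6852)).
= √(157,352,000 / 5.3513) ≈ 5422.588.

Q* ≈ 5,423 modules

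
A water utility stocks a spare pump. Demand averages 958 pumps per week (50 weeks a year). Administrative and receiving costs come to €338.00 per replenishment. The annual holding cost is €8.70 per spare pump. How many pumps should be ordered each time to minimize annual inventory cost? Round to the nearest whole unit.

Q* ≈ 1,929 pumps

Annual demand D = 958 × 50 = 47,900.
EOQ = √(2DS / H) = √(2 × 47,900 × 338 / 8.7).
= √(32,380,400 / 8.7) = √3,721,885.0575 ≈ 1929.219.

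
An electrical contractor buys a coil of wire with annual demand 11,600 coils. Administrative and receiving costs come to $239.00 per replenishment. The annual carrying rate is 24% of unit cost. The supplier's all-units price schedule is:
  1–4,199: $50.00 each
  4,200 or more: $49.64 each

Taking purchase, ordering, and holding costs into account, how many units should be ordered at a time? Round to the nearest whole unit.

Holding cost per unit per year at price C is H = 0.24·C.
Evaluate total cost at each tier's feasible EOQ or, if the EOQ is below the tier, at the tier's minimum quantity.
EOQ at $50.00 = 679.8 (feasible in tier 1): TC = 11,600×$50.00 + (11,600/679.8)×239 + (679.8/2)×0.24×$50.00 = $588,157.06.
EOQ at $49.64 = 682.2 < 4200, so use break Q=4200: TC = 11,600×$49.64 + (11,600/4200.0)×239 + (4200.0/2)×0.24×$49.64 = $601,502.66.
Lowest total cost is $588,157.06 at Q = 679.8.

Q* ≈ 680 coils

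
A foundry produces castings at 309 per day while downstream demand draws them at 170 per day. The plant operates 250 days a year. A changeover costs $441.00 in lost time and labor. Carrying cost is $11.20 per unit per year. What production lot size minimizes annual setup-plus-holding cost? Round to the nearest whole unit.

Q* ≈ 2,728 castings

Annual demand D = 170 × 250 = 42,500.
Production build-up factor (1 − d/p) = 1 − 170/309 = 0.4498.
Q* = √(2DS / (H(1 − d/p))) = √(2 × 42,500 × 441 / (11.2 × 0.4498)).
= √(37,485,000 / 5.0382) ≈ 2727.668.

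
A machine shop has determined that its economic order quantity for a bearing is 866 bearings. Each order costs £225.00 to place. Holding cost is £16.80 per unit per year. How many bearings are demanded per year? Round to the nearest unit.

D ≈ 27,998 bearings per year

The basic EOQ model gives Q* = √(2DS/H); rearrange for the unknown.
From Q* = √(2DS/H): D = Q*²H / (2S) = 866² × 16.8 / (2 × 225) = 27998.357.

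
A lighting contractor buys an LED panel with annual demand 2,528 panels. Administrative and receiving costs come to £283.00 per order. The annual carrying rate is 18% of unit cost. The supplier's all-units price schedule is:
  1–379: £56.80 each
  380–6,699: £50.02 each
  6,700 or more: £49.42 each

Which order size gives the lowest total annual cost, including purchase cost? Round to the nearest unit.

Q* ≈ 399 panels

Holding cost per unit per year at price C is H = 0.18·C.
Evaluate total cost at each tier's feasible EOQ or, if the EOQ is below the tier, at the tier's minimum quantity.
EOQ at £56.80 = 374.1 (feasible in tier 1): TC = 2,528×£56.80 + (2,528/374.1)×283 + (374.1/2)×0.18×£56.80 = £147,415.19.
EOQ at £50.02 = 398.6 (feasible in tier 2): TC = 2,528×£50.02 + (2,528/398.6)×283 + (398.6/2)×0.18×£50.02 = £130,039.82.
EOQ at £49.42 = 401.1 < 6700, so use break Q=6700: TC = 2,528×£49.42 + (2,528/6700.0)×283 + (6700.0/2)×0.18×£49.42 = £154,840.80.
Lowest total cost is £130,039.82 at Q = 398.6.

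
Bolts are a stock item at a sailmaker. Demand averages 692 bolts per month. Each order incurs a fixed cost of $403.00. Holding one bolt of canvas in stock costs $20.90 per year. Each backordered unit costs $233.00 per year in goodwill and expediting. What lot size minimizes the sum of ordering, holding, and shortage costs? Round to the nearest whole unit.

Q* ≈ 591 bolts

Annual demand D = 692 × 12 = 8,304.
With planned backorders, Q* = √(2DS/H) · √((H+B)/B).
√(2DS/H) = √(2 × 8,304 × 403 / 20.9) = 565.898.
√((H+B)/B) = √((20.9+233)/233) = 1.0439.
Q* ≈ 590.733.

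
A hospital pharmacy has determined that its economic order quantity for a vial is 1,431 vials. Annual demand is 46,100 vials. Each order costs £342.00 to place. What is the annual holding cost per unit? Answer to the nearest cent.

Squaring Q* = √(2DS/H) gives Q*² = 2DS/H.
From Q* = √(2DS/H): H = 2DS / Q*² = 2 × 46,100 × 342 / 1,431² = 15.3985.

H ≈ £15.40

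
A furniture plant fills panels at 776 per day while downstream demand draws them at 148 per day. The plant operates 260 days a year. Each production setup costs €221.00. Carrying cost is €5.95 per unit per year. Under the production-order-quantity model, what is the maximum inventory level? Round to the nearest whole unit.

Annual demand D = 148 × 260 = 38,480.
Production build-up factor (1 − d/p) = 1 − 148/776 = 0.8093.
Q* = √(2DS / (H(1 − d/p))) = √(2 × 38,480 × 221 / (5.95 × 0.8093)).
= √(17,008,160 / 4.8152) ≈ 1879.409.
Maximum inventory = Q*(1 − d/p) = 1879.409 × 0.8093 ≈ 1520.965.

I_max ≈ 1,521 panels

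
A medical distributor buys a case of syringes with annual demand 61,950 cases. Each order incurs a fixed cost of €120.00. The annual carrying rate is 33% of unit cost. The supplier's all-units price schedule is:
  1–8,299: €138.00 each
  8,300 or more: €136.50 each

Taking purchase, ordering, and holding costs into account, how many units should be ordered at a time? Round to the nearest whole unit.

Holding cost per unit per year at price C is H = 0.33·C.
Candidates are each tier's EOQ (if it falls in that tier) and each price-break quantity.
EOQ at €138.00 = 571.4 (feasible in tier 1): TC = 61,950×€138.00 + (61,950/571.4)×120 + (571.4/2)×0.33×€138.00 = €8,575,120.93.
EOQ at €136.50 = 574.5 < 8300, so use break Q=8300: TC = 61,950×€136.50 + (61,950/8300.0)×120 + (8300.0/2)×0.33×€136.50 = €8,644,007.41.
Lowest total cost is €8,575,120.93 at Q = 571.4.

Q* ≈ 571 cases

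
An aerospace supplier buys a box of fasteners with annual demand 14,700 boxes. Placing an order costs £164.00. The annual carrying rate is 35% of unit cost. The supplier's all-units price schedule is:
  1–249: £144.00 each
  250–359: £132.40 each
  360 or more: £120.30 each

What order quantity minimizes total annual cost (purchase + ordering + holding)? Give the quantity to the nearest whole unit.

Holding cost per unit per year at price C is H = 0.35·C.
Candidates are each tier's EOQ (if it falls in that tier) and each price-break quantity.
Tier 1 (£144.00): EOQ = 309.3 exceeds tier's upper bound 249, so this tier is dominated.
EOQ at £132.40 = 322.6 (feasible in tier 2): TC = 14,700×£132.40 + (14,700/322.6)×164 + (322.6/2)×0.35×£132.40 = £1,961,227.67.
EOQ at £120.30 = 338.4 < 360, so use break Q=360: TC = 14,700×£120.30 + (14,700/360.0)×164 + (360.0/2)×0.35×£120.30 = £1,782,685.57.
Lowest total cost is £1,782,685.57 at Q = 360.0.

Q* ≈ 360 boxes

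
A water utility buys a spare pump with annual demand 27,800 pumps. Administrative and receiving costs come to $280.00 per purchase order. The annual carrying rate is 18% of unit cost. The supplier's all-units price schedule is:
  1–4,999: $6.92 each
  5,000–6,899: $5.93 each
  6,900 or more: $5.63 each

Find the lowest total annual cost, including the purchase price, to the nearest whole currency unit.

Holding cost per unit per year at price C is H = 0.18·C.
Candidates are each tier's EOQ (if it falls in that tier) and each price-break quantity.
EOQ at $6.92 = 3535.3 (feasible in tier 1): TC = 27,800×$6.92 + (27,800/3535.3)×280 + (3535.3/2)×0.18×$6.92 = $196,779.58.
EOQ at $5.93 = 3819.0 < 5000, so use break Q=5000: TC = 27,800×$5.93 + (27,800/5000.0)×280 + (5000.0/2)×0.18×$5.93 = $169,079.30.
EOQ at $5.63 = 3919.5 < 6900, so use break Q=6900: TC = 27,800×$5.63 + (27,800/6900.0)×280 + (6900.0/2)×0.18×$5.63 = $161,138.35.
Lowest total cost among the candidates is at Q = 6900.0.

TC* ≈ $161,138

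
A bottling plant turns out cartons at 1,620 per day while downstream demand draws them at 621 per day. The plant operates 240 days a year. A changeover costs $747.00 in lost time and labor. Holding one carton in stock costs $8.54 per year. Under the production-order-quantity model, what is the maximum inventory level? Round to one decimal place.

Annual demand D = 621 × 240 = 149,040.
Production build-up factor (1 − d/p) = 1 − 621/1,620 = 0.6167.
Q* = √(2DS / (H(1 − d/p))) = √(2 × 149,040 × 747 / (8.54 × 0.6167)).
= √(222,665,760 / 5.2663) ≈ 6502.383.
Maximum inventory = Q*(1 − d/p) = 6502.383 × 0.6167 ≈ 4009.803.

I_max ≈ 4,009.8 cartons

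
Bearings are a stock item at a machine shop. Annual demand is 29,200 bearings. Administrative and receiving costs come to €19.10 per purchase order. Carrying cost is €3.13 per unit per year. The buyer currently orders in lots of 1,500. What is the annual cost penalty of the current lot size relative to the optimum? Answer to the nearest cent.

Extra cost ≈ €850.80 per year

EOQ = √(2DS/H) = √(2 × 29,200 × 19.1 / 3.13) ≈ 596.97.
Cost at Q* = (D/Q*)S + (Q*/2)H = √(2DSH) ≈ €1,868.51.
Cost at Q = 1,500: (29,200/1,500)×19.1 + (1,500/2)×3.13 = €371.81 + €2,347.50 = €2,719.31.
Excess = €2,719.31 − €1,868.51 = €850.80.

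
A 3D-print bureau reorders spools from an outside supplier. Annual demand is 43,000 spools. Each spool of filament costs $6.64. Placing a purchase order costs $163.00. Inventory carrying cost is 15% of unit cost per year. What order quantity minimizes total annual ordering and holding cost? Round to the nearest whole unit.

Holding cost H = 0.15 × $6.64 = $0.9960 per unit per year.
EOQ = √(2DS / H) = √(2 × 43,000 × 163 / 0.996).
= √(14,018,000 / 0.996) = √14,074,297.1888 ≈ 3751.573.

Q* ≈ 3,752 spools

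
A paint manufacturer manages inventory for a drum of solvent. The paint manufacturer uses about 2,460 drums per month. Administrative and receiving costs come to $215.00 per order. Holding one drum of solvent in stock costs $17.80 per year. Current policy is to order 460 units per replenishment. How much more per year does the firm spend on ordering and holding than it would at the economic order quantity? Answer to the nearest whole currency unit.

Extra cost ≈ $2,860 per year

Annual demand D = 2,460 × 12 = 29,520.
EOQ = √(2DS/H) = √(2 × 29,520 × 215 / 17.8) ≈ 844.47.
Cost at Q* = (D/Q*)S + (Q*/2)H = √(2DSH) ≈ $15,031.50.
Cost at Q = 460: (29,520/460)×215 + (460/2)×17.8 = $13,797.39 + $4,094.00 = $17,891.39.
Excess = $17,891.39 − $15,031.50 = $2,859.89.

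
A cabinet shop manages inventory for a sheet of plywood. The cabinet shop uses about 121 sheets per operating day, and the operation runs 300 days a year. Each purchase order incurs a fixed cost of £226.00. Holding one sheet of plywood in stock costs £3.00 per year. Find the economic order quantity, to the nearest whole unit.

Q* ≈ 2,339 sheets

Annual demand D = 121 × 300 = 36,300.
EOQ = √(2DS / H) = √(2 × 36,300 × 226 / 3).
= √(16,407,600 / 3) = √5,469,200 ≈ 2338.632.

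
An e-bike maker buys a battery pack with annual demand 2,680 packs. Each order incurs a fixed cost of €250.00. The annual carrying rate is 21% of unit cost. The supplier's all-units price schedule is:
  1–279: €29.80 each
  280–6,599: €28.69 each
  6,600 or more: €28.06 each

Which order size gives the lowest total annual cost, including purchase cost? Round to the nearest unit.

Holding cost per unit per year at price C is H = 0.21·C.
Candidates are each tier's EOQ (if it falls in that tier) and each price-break quantity.
Tier 1 (€29.80): EOQ = 462.7 exceeds tier's upper bound 279, so this tier is dominated.
EOQ at €28.69 = 471.6 (feasible in tier 2): TC = 2,680×€28.69 + (2,680/471.6)×250 + (471.6/2)×0.21×€28.69 = €79,730.57.
EOQ at €28.06 = 476.9 < 6600, so use break Q=6600: TC = 2,680×€28.06 + (2,680/6600.0)×250 + (6600.0/2)×0.21×€28.06 = €94,747.90.
Lowest total cost is €79,730.57 at Q = 471.6.

Q* ≈ 472 packs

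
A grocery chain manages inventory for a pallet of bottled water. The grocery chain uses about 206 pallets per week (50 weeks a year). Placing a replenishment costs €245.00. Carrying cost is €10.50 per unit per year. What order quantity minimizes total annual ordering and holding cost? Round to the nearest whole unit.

Q* ≈ 693 pallets

Annual demand D = 206 × 50 = 10,300.
EOQ = √(2DS / H) = √(2 × 10,300 × 245 / 10.5).
= √(5,047,000 / 10.5) = √480,666.6667 ≈ 693.301.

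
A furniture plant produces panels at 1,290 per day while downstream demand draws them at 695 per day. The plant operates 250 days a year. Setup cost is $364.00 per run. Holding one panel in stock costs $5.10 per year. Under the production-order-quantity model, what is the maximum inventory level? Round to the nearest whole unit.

I_max ≈ 3,382 panels

Annual demand D = 695 × 250 = 173,750.
Production build-up factor (1 − d/p) = 1 − 695/1,290 = 0.4612.
Q* = √(2DS / (H(1 − d/p))) = √(2 × 173,750 × 364 / (5.1 × 0.4612)).
= √(126,490,000 / 2.3523) ≈ 7332.961.
Maximum inventory = Q*(1 − d/p) = 7332.961 × 0.4612 ≈ 3382.257.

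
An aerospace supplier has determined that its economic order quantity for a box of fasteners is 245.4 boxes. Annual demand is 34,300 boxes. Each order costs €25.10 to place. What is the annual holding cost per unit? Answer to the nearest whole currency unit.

H ≈ €29

The basic EOQ model gives Q* = √(2DS/H); rearrange for the unknown.
From Q* = √(2DS/H): H = 2DS / Q*² = 2 × 34,300 × 25.1 / 245.4² = 28.5923.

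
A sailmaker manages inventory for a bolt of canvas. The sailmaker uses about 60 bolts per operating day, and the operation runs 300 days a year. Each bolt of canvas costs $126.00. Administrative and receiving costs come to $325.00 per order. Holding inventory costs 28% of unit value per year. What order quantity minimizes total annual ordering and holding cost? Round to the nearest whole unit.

Q* ≈ 576 bolts

Annual demand D = 60 × 300 = 18,000.
Holding cost H = 0.28 × $126.00 = $35.2800 per unit per year.
EOQ = √(2DS / H) = √(2 × 18,000 × 325 / 35.28).
= √(11,700,000 / 35.28) = √331,632.6531 ≈ 575.876.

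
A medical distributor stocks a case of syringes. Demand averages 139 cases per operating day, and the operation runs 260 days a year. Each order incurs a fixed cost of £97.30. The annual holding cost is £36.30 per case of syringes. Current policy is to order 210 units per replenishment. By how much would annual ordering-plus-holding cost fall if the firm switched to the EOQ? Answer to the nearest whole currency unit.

Extra cost ≈ £4,578 per year

Annual demand D = 139 × 260 = 36,140.
EOQ = √(2DS/H) = √(2 × 36,140 × 97.3 / 36.3) ≈ 440.16.
Cost at Q* = (D/Q*)S + (Q*/2)H = √(2DSH) ≈ £15,977.87.
Cost at Q = 210: (36,140/210)×97.3 + (210/2)×36.3 = £16,744.87 + £3,811.50 = £20,556.37.
Excess = £20,556.37 − £15,977.87 = £4,578.50.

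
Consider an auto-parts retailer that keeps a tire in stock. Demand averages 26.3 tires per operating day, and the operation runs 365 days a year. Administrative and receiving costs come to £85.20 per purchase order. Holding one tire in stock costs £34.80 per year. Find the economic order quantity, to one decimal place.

Q* ≈ 216.8 tires

Annual demand D = 26.3 × 365 = 9,599.5.
EOQ = √(2DS / H) = √(2 × 9,599.5 × 85.2 / 34.8).
= √(1,635,754.8 / 34.8) = √47,004.4483 ≈ 216.805.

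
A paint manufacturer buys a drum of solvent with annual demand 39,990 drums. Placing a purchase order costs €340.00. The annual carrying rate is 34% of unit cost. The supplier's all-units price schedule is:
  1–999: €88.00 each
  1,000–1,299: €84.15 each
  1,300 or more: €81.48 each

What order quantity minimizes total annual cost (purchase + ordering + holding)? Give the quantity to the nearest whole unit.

Q* ≈ 1,300 drums

Holding cost per unit per year at price C is H = 0.34·C.
For each price level, check whether its EOQ is feasible; otherwise the best quantity at that price is the breakpoint.
EOQ at €88.00 = 953.3 (feasible in tier 1): TC = 39,990×€88.00 + (39,990/953.3)×340 + (953.3/2)×0.34×€88.00 = €3,547,644.03.
EOQ at €84.15 = 974.9 < 1000, so use break Q=1000: TC = 39,990×€84.15 + (39,990/1000.0)×340 + (1000.0/2)×0.34×€84.15 = €3,393,060.60.
EOQ at €81.48 = 990.8 < 1300, so use break Q=1300: TC = 39,990×€81.48 + (39,990/1300.0)×340 + (1300.0/2)×0.34×€81.48 = €3,286,851.20.
Lowest total cost is €3,286,851.20 at Q = 1300.0.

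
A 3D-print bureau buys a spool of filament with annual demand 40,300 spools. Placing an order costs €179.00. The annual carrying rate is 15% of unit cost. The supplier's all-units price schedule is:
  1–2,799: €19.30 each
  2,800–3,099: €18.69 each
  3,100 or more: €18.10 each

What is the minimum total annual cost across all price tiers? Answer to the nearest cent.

Holding cost per unit per year at price C is H = 0.15·C.
Evaluate total cost at each tier's feasible EOQ or, if the EOQ is below the tier, at the tier's minimum quantity.
EOQ at €19.30 = 2232.4 (feasible in tier 1): TC = 40,300×€19.30 + (40,300/2232.4)×179 + (2232.4/2)×0.15×€19.30 = €784,252.76.
EOQ at €18.69 = 2268.5 < 2800, so use break Q=2800: TC = 40,300×€18.69 + (40,300/2800.0)×179 + (2800.0/2)×0.15×€18.69 = €759,708.22.
EOQ at €18.10 = 2305.2 < 3100, so use break Q=3100: TC = 40,300×€18.10 + (40,300/3100.0)×179 + (3100.0/2)×0.15×€18.10 = €735,965.25.
Lowest total cost among the candidates is at Q = 3100.0.

TC* ≈ €735,965.25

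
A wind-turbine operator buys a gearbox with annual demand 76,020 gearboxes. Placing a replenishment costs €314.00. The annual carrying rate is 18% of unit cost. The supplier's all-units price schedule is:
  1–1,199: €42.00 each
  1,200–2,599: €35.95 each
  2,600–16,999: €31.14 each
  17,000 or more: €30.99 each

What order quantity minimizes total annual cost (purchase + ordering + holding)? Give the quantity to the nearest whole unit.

Q* ≈ 2,918 gearboxes

Holding cost per unit per year at price C is H = 0.18·C.
Candidates are each tier's EOQ (if it falls in that tier) and each price-break quantity.
Tier 1 (€42.00): EOQ = 2512.9 exceeds tier's upper bound 1199, so this tier is dominated.
Tier 2 (€35.95): EOQ = 2716.2 exceeds tier's upper bound 2599, so this tier is dominated.
EOQ at €31.14 = 2918.4 (feasible in tier 3): TC = 76,020×€31.14 + (76,020/2918.4)×314 + (2918.4/2)×0.18×€31.14 = €2,383,621.14.
EOQ at €30.99 = 2925.5 < 17000, so use break Q=17000: TC = 76,020×€30.99 + (76,020/17000.0)×314 + (17000.0/2)×0.18×€30.99 = €2,404,678.63.
Lowest total cost is €2,383,621.14 at Q = 2918.4.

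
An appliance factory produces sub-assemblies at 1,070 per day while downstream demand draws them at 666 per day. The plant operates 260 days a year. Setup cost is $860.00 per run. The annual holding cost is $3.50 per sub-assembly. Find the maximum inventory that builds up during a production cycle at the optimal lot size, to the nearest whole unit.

I_max ≈ 5,668 sub-assemblies

Annual demand D = 666 × 260 = 173,160.
Production build-up factor (1 − d/p) = 1 − 666/1,070 = 0.3776.
Q* = √(2DS / (H(1 − d/p))) = √(2 × 173,160 × 860 / (3.5 × 0.3776)).
= √(297,835,200 / 1.3215) ≈ 15012.575.
Maximum inventory = Q*(1 − d/p) = 15012.575 × 0.3776 ≈ 5668.299.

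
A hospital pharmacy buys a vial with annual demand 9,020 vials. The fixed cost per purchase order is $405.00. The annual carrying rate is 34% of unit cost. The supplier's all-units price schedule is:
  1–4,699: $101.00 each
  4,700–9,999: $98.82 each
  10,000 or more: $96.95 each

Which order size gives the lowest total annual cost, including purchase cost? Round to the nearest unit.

Q* ≈ 461 vials

Holding cost per unit per year at price C is H = 0.34·C.
Evaluate total cost at each tier's feasible EOQ or, if the EOQ is below the tier, at the tier's minimum quantity.
EOQ at $101.00 = 461.3 (feasible in tier 1): TC = 9,020×$101.00 + (9,020/461.3)×405 + (461.3/2)×0.34×$101.00 = $926,859.66.
EOQ at $98.82 = 466.3 < 4700, so use break Q=4700: TC = 9,020×$98.82 + (9,020/4700.0)×405 + (4700.0/2)×0.34×$98.82 = $971,090.84.
EOQ at $96.95 = 470.8 < 10000, so use break Q=10000: TC = 9,020×$96.95 + (9,020/10000.0)×405 + (10000.0/2)×0.34×$96.95 = $1,039,669.31.
Lowest total cost is $926,859.66 at Q = 461.3.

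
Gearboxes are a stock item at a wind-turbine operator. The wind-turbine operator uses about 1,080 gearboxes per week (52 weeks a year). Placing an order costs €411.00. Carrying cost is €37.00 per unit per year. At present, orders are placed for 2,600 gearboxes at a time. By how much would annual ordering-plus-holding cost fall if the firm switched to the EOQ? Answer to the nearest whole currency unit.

Annual demand D = 1,080 × 52 = 56,160.
EOQ = √(2DS/H) = √(2 × 56,160 × 411 / 37) ≈ 1116.99.
Cost at Q* = (D/Q*)S + (Q*/2)H = √(2DSH) ≈ €41,328.56.
Cost at Q = 2,600: (56,160/2,600)×411 + (2,600/2)×37 = €8,877.60 + €48,100.00 = €56,977.60.
Excess = €56,977.60 − €41,328.56 = €15,649.04.

Extra cost ≈ €15,649 per year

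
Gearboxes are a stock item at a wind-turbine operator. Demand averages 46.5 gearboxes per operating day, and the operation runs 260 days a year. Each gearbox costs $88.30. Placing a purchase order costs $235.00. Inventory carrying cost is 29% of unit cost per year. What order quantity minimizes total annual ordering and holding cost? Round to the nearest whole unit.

Q* ≈ 471 gearboxes

Annual demand D = 46.5 × 260 = 12,090.
Holding cost H = 0.29 × $88.30 = $25.6070 per unit per year.
EOQ = √(2DS / H) = √(2 × 12,090 × 235 / 25.607).
= √(5,682,300 / 25.607) = √221,904.1668 ≈ 471.067.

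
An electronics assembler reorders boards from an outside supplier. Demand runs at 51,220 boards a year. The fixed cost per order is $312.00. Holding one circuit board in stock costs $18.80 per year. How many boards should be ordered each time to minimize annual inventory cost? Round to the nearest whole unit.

EOQ = √(2DS / H) = √(2 × 51,220 × 312 / 18.8).
= √(31,961,280 / 18.8) = √1,700,068.0851 ≈ 1303.867.

Q* ≈ 1,304 boards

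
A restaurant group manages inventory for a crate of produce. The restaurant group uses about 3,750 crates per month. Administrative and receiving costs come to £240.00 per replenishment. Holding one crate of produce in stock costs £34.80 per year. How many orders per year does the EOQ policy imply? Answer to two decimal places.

Annual demand D = 3,750 × 12 = 45,000.
The optimal lot size = √(2DS/H) = √(2 × 45,000 × 240 / 34.8) ≈ 787.84.
Orders per year = D / Q* = 45,000 / 787.84 ≈ 57.118.

N ≈ 57.12 orders per year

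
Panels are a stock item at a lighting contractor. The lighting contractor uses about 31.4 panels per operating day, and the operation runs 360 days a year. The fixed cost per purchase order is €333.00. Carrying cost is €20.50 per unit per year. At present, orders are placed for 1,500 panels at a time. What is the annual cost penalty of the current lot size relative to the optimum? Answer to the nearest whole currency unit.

Annual demand D = 31.4 × 360 = 11,304.
EOQ = √(2DS/H) = √(2 × 11,304 × 333 / 20.5) ≈ 606.01.
Cost at Q* = (D/Q*)S + (Q*/2)H = √(2DSH) ≈ €12,423.10.
Cost at Q = 1,500: (11,304/1,500)×333 + (1,500/2)×20.5 = €2,509.49 + €15,375.00 = €17,884.49.
Excess = €17,884.49 − €12,423.10 = €5,461.38.

Extra cost ≈ €5,461 per year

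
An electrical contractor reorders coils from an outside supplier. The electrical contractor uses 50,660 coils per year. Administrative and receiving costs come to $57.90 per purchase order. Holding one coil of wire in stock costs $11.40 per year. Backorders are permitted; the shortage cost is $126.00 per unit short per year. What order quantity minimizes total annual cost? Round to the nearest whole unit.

Q* ≈ 749 coils

With planned backorders, Q* = √(2DS/H) · √((H+B)/B).
√(2DS/H) = √(2 × 50,660 × 57.9 / 11.4) = 717.356.
√((H+B)/B) = √((11.4+126)/126) = 1.0443.
Q* ≈ 749.105.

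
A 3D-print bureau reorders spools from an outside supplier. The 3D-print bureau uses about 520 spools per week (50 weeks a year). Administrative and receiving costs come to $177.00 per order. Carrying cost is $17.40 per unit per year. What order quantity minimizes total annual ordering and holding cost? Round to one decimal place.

Annual demand D = 520 × 50 = 26,000.
EOQ = √(2DS / H) = √(2 × 26,000 × 177 / 17.4).
= √(9,204,000 / 17.4) = √528,965.5172 ≈ 727.300.

Q* ≈ 727.3 spools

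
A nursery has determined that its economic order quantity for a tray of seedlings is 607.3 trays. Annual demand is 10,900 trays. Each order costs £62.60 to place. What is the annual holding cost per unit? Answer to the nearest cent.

H ≈ £3.70

Invert the EOQ relation Q*² = 2DS/H.
From Q* = √(2DS/H): H = 2DS / Q*² = 2 × 10,900 × 62.6 / 607.3² = 3.7002.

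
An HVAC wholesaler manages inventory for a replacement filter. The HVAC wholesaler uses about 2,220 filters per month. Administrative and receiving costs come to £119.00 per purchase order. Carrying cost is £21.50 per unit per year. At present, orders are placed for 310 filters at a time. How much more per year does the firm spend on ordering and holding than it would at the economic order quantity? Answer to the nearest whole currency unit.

Annual demand D = 2,220 × 12 = 26,640.
EOQ = √(2DS/H) = √(2 × 26,640 × 119 / 21.5) ≈ 543.05.
Cost at Q* = (D/Q*)S + (Q*/2)H = √(2DSH) ≈ £11,675.48.
Cost at Q = 310: (26,640/310)×119 + (310/2)×21.5 = £10,226.32 + £3,332.50 = £13,558.82.
Excess = £13,558.82 − £11,675.48 = £1,883.34.

Extra cost ≈ £1,883 per year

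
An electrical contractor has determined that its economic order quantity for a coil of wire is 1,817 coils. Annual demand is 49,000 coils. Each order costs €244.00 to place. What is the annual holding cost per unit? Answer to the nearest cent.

Invert the EOQ relation Q*² = 2DS/H.
From Q* = √(2DS/H): H = 2DS / Q*² = 2 × 49,000 × 244 / 1,817² = 7.2428.

H ≈ €7.24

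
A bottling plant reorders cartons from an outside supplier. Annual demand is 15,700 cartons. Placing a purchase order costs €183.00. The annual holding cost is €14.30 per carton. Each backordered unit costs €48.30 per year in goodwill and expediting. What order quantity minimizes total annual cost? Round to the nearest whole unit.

Q* ≈ 722 cartons

With planned backorders, Q* = √(2DS/H) · √((H+B)/B).
√(2DS/H) = √(2 × 15,700 × 183 / 14.3) = 633.902.
√((H+B)/B) = √((14.3+48.3)/48.3) = 1.1384.
Q* ≈ 721.666.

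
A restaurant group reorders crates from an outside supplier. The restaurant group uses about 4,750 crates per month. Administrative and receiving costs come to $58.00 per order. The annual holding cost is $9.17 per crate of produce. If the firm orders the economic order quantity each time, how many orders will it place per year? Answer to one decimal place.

N ≈ 67.1 orders per year

Annual demand D = 4,750 × 12 = 57,000.
EOQ = √(2DS/H) = √(2 × 57,000 × 58 / 9.17) ≈ 849.14.
Orders per year = D / Q* = 57,000 / 849.14 ≈ 67.126.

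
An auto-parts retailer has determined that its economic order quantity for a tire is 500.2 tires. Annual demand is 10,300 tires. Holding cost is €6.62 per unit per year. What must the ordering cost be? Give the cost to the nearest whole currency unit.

Squaring Q* = √(2DS/H) gives Q*² = 2DS/H.
From Q* = √(2DS/H): S = Q*²H / (2D) = 500.2² × 6.62 / (2 × 10,300) = 80.4041.

S ≈ €80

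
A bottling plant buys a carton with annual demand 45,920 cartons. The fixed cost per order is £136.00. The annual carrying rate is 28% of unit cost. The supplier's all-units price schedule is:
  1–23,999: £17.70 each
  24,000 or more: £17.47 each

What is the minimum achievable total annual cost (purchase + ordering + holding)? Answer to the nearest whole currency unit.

TC* ≈ £820,652

Holding cost per unit per year at price C is H = 0.28·C.
Candidates are each tier's EOQ (if it falls in that tier) and each price-break quantity.
EOQ at £17.70 = 1587.5 (feasible in tier 1): TC = 45,920×£17.70 + (45,920/1587.5)×136 + (1587.5/2)×0.28×£17.70 = £820,651.76.
EOQ at £17.47 = 1597.9 < 24000, so use break Q=24000: TC = 45,920×£17.47 + (45,920/24000.0)×136 + (24000.0/2)×0.28×£17.47 = £861,181.81.
Lowest total cost among the candidates is at Q = 1587.5.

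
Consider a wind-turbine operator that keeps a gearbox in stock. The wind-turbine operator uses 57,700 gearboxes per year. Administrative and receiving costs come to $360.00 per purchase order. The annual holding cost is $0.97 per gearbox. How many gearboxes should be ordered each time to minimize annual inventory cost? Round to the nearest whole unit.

EOQ = √(2DS / H) = √(2 × 57,700 × 360 / 0.97).
= √(41,544,000 / 0.97) = √42,828,865.9794 ≈ 6544.377.

Q* ≈ 6,544 gearboxes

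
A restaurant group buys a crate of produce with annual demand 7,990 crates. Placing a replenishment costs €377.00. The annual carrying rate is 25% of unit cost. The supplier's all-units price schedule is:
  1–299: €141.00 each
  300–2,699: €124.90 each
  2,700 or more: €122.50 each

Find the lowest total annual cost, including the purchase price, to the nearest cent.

TC* ≈ €1,011,666.46

Holding cost per unit per year at price C is H = 0.25·C.
Candidates are each tier's EOQ (if it falls in that tier) and each price-break quantity.
Tier 1 (€141.00): EOQ = 413.4 exceeds tier's upper bound 299, so this tier is dominated.
EOQ at €124.90 = 439.2 (feasible in tier 2): TC = 7,990×€124.90 + (7,990/439.2)×377 + (439.2/2)×0.25×€124.90 = €1,011,666.46.
EOQ at €122.50 = 443.5 < 2700, so use break Q=2700: TC = 7,990×€122.50 + (7,990/2700.0)×377 + (2700.0/2)×0.25×€122.50 = €1,021,234.39.
Lowest total cost among the candidates is at Q = 439.2.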